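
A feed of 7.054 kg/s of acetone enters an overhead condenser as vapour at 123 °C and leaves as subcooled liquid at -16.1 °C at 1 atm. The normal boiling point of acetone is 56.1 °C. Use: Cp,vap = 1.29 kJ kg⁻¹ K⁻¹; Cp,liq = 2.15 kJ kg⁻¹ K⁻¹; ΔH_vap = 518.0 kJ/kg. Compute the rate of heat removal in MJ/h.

Q_c = 19300 MJ/h

vapour 123→56.1 °C: -86.301 kJ/kg
condensation at 56.1 °C: -518 kJ/kg
liquid 56.1→-16.1 °C: -155.23 kJ/kg
Δh = -86.301 + -518 + -155.23 = -759.53 kJ/kg
Q = ṁ·Δh = 7.054 kg/s × -759.53 kJ/kg = -5357.7 kJ/s
|Q| = 5357.7 kW = 19288 MJ/h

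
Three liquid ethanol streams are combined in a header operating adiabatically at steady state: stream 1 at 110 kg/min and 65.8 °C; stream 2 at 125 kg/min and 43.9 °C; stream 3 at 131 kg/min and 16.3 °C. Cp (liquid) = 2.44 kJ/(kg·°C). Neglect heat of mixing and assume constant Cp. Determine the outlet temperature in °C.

T_out = 40.6 °C

Energy balance with Q = 0: Σ ṁᵢCp,ᵢ(T_out − Tᵢ) = 0
Σ ṁᵢCp,ᵢTᵢ = 110×2.44×65.8 + 125×2.44×43.9 + 131×2.44×16.3 = 36260
Σ ṁᵢCp,ᵢ = 110×2.44 + 125×2.44 + 131×2.44 = 893.04
T_out = 36260 / 893.04 = 40.603 °C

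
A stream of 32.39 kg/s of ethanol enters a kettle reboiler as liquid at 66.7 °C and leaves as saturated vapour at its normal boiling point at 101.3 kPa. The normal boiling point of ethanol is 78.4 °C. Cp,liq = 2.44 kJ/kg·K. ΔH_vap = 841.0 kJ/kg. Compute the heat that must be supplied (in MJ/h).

Q = 101000 MJ/h

liquid 66.7→78.4 °C: 28.548 kJ/kg
vaporisation at 78.4 °C: 841 kJ/kg
Δh = 28.548 + 841 = 869.55 kJ/kg
Q = ṁ·Δh = 32.39 kg/s × 869.55 kJ/kg = 28165 kJ/s
|Q| = 28165 kW = 101390 MJ/h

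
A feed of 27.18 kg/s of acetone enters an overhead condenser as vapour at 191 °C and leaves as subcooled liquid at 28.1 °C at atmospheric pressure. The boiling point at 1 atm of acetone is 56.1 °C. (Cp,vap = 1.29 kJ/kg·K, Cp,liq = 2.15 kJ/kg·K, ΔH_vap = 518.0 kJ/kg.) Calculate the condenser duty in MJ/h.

Q_c = 73600 MJ/h

vapour 191→56.1 °C: -174.02 kJ/kg
condensation at 56.1 °C: -518 kJ/kg
liquid 56.1→28.1 °C: -60.2 kJ/kg
Δh = -174.02 + -518 + -60.2 = -752.22 kJ/kg
Q = ṁ·Δh = 27.18 kg/s × -752.22 kJ/kg = -20445 kJ/s
|Q| = 20445 kW = 73603 MJ/h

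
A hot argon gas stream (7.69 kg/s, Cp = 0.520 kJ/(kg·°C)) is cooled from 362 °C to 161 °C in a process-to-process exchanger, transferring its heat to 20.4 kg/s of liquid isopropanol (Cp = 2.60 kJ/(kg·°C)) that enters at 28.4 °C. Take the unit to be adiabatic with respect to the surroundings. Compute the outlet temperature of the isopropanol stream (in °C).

T_c,out = 43.6 °C

Heat released by hot stream: Q = 7.69 × 0.520 × (362 − 161) = 803.76 kJ/s
Energy balance on cold side (adiabatic exchanger): Q = ṁ_c·Cp_c·(T_c,out − T_c,in)
T_c,out = 28.4 + 803.76/(20.4 × 2.60) = 43.554 °C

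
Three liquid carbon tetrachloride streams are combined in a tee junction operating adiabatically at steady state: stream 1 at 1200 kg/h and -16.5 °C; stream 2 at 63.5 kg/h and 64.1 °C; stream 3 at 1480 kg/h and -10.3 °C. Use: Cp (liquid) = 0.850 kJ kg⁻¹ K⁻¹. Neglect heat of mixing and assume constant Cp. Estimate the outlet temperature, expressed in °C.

T_out = -11.3 °C

Adiabatic, steady state ⇒ Σ ṁᵢCp,ᵢ(T_out − Tᵢ) = 0
Σ ṁᵢCp,ᵢTᵢ = 1200×0.850×-16.5 + 63.5×0.850×64.1 + 1480×0.850×-10.3 = -26328
Σ ṁᵢCp,ᵢ = 1200×0.850 + 63.5×0.850 + 1480×0.850 = 2332
T_out = -26328 / 2332 = -11.29 °C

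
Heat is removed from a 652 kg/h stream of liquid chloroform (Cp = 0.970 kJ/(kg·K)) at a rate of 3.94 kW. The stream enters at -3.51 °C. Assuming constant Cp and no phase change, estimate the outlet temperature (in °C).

T_out = -25.9 °C

Q = 3.94 kW = 14184 kJ/h
ΔT = Q/(ṁ·Cp) = 14184/(652×0.970) = 22.427 K
T_out = -3.51 − 22.427 = -25.937 °C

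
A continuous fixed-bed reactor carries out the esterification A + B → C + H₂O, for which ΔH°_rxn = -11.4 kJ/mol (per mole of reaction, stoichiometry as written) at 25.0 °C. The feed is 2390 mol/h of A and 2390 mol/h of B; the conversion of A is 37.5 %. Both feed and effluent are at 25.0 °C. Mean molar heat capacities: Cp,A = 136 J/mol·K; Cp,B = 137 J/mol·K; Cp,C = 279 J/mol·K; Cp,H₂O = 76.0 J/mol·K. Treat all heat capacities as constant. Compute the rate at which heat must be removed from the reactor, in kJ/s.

Q_out = 2.84 kJ/s

Extent of reaction ξ = 0.375 × 2390 = 896.25 mol/h
Reaction term: ξ·ΔH°_rxn = 896.25 × -11.4 = -10217 kJ/h
Q = ΔH = -10217 kJ/h = -2.8381 kW
Heat removed = 2.8381 kJ/s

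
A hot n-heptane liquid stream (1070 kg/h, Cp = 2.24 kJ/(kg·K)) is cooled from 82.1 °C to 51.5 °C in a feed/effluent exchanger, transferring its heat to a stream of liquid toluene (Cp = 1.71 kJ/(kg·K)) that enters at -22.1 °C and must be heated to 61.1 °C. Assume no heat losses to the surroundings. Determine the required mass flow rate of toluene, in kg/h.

Heat released by hot stream: Q = 1070 × 2.24 × (82.1 − 51.5) = 73342 kJ/h
Energy balance on cold side (adiabatic exchanger): Q = ṁ_c·Cp_c·(T_c,out − T_c,in)
ṁ_c = 73342 / [1.71 × (61.1 − -22.1)] = 515.51 kg/h

ṁ_c = 516 kg/h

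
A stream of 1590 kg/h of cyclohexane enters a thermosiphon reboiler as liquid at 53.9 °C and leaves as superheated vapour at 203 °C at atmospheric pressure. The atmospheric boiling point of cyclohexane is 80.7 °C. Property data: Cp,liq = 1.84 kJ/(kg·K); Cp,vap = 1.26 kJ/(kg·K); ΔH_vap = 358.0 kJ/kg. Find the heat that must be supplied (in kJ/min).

Q = 14900 kJ/min

liquid 53.9→80.7 °C: 49.312 kJ/kg
vaporisation at 80.7 °C: 358 kJ/kg
vapour 80.7→203 °C: 154.1 kJ/kg
Δh = 49.312 + 358 + 154.1 = 561.41 kJ/kg
Q = ṁ·Δh = 1590 kg/h × 561.41 kJ/kg = 892640 kJ/h
|Q| = 247.96 kW = 14877 kJ/min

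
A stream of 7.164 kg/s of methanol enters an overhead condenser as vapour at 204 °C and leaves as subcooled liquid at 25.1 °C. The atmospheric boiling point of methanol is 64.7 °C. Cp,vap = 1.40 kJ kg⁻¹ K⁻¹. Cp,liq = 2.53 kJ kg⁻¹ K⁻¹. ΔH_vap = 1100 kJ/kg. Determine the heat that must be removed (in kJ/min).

Q_c = 600000 kJ/min

vapour 204→64.7 °C: -195.02 kJ/kg
condensation at 64.7 °C: -1100 kJ/kg
liquid 64.7→25.1 °C: -100.19 kJ/kg
Δh = -195.02 + -1100 + -100.19 = -1395.2 kJ/kg
Q = ṁ·Δh = 7.164 kg/s × -1395.2 kJ/kg = -9995.3 kJ/s
|Q| = 9995.3 kW = 599720 kJ/min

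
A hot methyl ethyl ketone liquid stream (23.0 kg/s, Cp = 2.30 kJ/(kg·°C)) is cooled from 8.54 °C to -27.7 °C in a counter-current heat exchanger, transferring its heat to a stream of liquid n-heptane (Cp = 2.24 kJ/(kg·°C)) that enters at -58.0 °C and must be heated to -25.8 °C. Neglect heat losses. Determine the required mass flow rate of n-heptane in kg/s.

ṁ_c = 26.6 kg/s

Heat released by hot stream: Q = 23.0 × 2.30 × (8.54 − -27.7) = 1917.1 kJ/s
Energy balance on cold side (adiabatic exchanger): Q = ṁ_c·Cp_c·(T_c,out − T_c,in)
ṁ_c = 1917.1 / [2.24 × (-25.8 − -58.0)] = 26.579 kg/s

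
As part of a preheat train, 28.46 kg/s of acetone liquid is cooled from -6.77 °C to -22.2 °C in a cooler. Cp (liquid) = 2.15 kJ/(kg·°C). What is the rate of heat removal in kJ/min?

Q = ṁ·Cp·ΔT = 28.46 × 2.15 × (-22.2 − -6.77) = -944.15 kJ/s
Cooling duty = 56649 kJ/min

Q_c = 56600 kJ/min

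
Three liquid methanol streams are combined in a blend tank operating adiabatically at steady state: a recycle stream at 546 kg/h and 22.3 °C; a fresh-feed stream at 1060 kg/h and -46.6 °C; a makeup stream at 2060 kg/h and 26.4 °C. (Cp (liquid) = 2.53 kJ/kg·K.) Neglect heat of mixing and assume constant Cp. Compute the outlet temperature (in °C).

No heat crosses the boundary, so H_out = H_in.
T_out = Σ ṁᵢCp,ᵢTᵢ / Σ ṁᵢCp,ᵢ
      = 43424 / 9275 = 4.6819 °C

T_out = 4.68 °C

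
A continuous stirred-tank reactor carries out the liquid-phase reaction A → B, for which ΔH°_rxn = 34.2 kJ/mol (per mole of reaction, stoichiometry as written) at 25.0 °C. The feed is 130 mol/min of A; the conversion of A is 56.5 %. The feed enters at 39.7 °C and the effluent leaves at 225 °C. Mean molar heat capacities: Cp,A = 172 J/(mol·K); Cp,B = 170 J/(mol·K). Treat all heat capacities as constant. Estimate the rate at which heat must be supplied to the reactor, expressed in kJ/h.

Q_in = 398000 kJ/h

Extent of reaction ξ = 0.565 × 130 = 73.45 mol/min
Reaction term: ξ·ΔH°_rxn = 73.45 × 34.2 = 2512 kJ/min
Sensible, feed 39.7→25 °C: -328.69 kJ/min
Outlet flows (mol/min): A 56.55, B 73.45
Sensible, products 25→225 °C: 4442.6 kJ/min
Q = ΔH = 6625.9 kJ/min = 110.43 kW
Heat supplied = 397560 kJ/h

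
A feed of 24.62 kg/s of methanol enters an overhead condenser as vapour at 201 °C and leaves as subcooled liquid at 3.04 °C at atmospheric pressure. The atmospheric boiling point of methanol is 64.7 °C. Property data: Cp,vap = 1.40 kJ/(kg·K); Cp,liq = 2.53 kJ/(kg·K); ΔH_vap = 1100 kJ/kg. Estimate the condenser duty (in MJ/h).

Q_c = 128000 MJ/h

vapour 201→64.7 °C: -190.82 kJ/kg
condensation at 64.7 °C: -1100 kJ/kg
liquid 64.7→3.04 °C: -156 kJ/kg
Δh = -190.82 + -1100 + -156 = -1446.8 kJ/kg
Q = ṁ·Δh = 24.62 kg/s × -1446.8 kJ/kg = -35621 kJ/s
|Q| = 35621 kW = 128230 MJ/h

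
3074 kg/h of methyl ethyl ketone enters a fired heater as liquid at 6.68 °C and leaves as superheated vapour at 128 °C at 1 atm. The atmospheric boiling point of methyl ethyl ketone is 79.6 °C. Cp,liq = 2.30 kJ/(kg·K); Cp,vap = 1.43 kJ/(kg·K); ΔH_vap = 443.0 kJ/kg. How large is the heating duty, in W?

liquid 6.68→79.6 °C: 167.72 kJ/kg
vaporisation at 79.6 °C: 443 kJ/kg
vapour 79.6→128 °C: 69.212 kJ/kg
Δh = 167.72 + 443 + 69.212 = 679.93 kJ/kg
Q = ṁ·Δh = 3074 kg/h × 679.93 kJ/kg = 2.0901e+06 kJ/h
|Q| = 580.58 kW = 580580 W

Q = 581000 W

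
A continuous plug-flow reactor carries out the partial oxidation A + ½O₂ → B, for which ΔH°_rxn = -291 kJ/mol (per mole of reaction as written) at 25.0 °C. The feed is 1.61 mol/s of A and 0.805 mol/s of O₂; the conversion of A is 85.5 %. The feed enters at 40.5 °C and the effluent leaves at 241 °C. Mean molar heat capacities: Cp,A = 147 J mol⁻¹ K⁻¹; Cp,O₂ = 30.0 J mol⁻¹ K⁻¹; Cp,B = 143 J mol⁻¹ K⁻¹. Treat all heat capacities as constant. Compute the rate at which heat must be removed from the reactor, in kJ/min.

Q_out = 21200 kJ/min

Extent of reaction ξ = 0.855 × 1.61 = 1.3766 mol/s
Reaction term: ξ·ΔH°_rxn = 1.3766 × -291 = -400.58 kJ/s
Sensible, feed 40.5→25 °C: -4.0427 kJ/s
Outlet flows (mol/s): A 0.23345, O₂ 0.11672, B 1.3766
Sensible, products 25→241 °C: 50.688 kJ/s
Q = ΔH = -353.93 kJ/s = -353.93 kW
Heat removed = 21236 kJ/min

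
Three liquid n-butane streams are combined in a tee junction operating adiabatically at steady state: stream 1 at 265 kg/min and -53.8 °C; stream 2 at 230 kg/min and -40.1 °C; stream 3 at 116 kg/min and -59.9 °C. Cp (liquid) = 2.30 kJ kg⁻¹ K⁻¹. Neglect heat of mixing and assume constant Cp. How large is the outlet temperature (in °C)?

Adiabatic, steady state ⇒ Σ ṁᵢCp,ᵢ(T_out − Tᵢ) = 0
Σ ṁᵢCp,ᵢTᵢ = 265×2.30×-53.8 + 230×2.30×-40.1 + 116×2.30×-59.9 = -69985
Σ ṁᵢCp,ᵢ = 265×2.30 + 230×2.30 + 116×2.30 = 1405.3
T_out = -69985 / 1405.3 = -49.801 °C

T_out = -49.8 °C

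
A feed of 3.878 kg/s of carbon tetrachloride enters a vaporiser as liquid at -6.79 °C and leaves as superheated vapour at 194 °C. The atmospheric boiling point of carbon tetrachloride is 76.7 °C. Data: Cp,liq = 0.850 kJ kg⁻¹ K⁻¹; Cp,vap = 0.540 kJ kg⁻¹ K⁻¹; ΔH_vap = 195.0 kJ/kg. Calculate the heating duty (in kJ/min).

liquid -6.79→76.7 °C: 70.967 kJ/kg
vaporisation at 76.7 °C: 195 kJ/kg
vapour 76.7→194 °C: 63.342 kJ/kg
Δh = 70.967 + 195 + 63.342 = 329.31 kJ/kg
Q = ṁ·Δh = 3.878 kg/s × 329.31 kJ/kg = 1277.1 kJ/s
|Q| = 1277.1 kW = 76624 kJ/min

Q = 76600 kJ/min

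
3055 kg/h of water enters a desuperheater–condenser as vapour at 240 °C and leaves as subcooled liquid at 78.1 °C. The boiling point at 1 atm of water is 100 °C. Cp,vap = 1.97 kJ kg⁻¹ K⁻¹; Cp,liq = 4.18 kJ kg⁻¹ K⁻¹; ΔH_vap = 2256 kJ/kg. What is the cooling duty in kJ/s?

Q_c = 2230 kJ/s

vapour 240→100 °C: -275.8 kJ/kg
condensation at 100 °C: -2256 kJ/kg
liquid 100→78.1 °C: -91.542 kJ/kg
Δh = -275.8 + -2256 + -91.542 = -2623.3 kJ/kg
Q = ṁ·Δh = 3055 kg/h × -2623.3 kJ/kg = -8.0143e+06 kJ/h
|Q| = 2226.2 kW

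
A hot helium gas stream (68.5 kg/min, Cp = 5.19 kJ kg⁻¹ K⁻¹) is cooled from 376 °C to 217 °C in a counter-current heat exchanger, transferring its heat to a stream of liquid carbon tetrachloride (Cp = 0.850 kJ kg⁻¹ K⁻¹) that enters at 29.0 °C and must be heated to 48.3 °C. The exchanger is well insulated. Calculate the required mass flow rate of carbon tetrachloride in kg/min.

Heat released by hot stream: Q = 68.5 × 5.19 × (376 − 217) = 56527 kJ/min
Energy balance on cold side (adiabatic exchanger): Q = ṁ_c·Cp_c·(T_c,out − T_c,in)
ṁ_c = 56527 / [0.850 × (48.3 − 29.0)] = 3445.7 kg/min

ṁ_c = 3450 kg/min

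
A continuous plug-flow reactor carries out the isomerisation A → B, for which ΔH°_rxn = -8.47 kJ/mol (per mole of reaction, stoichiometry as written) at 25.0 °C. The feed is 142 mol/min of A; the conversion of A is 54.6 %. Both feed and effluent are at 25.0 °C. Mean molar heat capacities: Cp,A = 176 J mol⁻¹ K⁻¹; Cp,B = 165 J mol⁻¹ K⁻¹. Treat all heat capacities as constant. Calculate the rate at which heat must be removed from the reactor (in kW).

Q_out = 10.9 kW

Extent of reaction ξ = 0.546 × 142 = 77.532 mol/min
Reaction term: ξ·ΔH°_rxn = 77.532 × -8.47 = -656.7 kJ/min
Q = ΔH = -656.7 kJ/min = -10.945 kW
Heat removed = 10.945 kW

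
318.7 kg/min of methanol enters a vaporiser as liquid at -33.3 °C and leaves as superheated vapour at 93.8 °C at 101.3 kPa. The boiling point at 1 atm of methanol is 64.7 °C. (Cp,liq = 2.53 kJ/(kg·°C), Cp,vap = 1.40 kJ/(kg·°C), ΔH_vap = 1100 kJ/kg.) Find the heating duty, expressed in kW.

liquid -33.3→64.7 °C: 247.94 kJ/kg
vaporisation at 64.7 °C: 1100 kJ/kg
vapour 64.7→93.8 °C: 40.74 kJ/kg
Δh = 247.94 + 1100 + 40.74 = 1388.7 kJ/kg
Q = ṁ·Δh = 318.7 kg/min × 1388.7 kJ/kg = 442570 kJ/min
|Q| = 7376.2 kW

Q = 7380 kW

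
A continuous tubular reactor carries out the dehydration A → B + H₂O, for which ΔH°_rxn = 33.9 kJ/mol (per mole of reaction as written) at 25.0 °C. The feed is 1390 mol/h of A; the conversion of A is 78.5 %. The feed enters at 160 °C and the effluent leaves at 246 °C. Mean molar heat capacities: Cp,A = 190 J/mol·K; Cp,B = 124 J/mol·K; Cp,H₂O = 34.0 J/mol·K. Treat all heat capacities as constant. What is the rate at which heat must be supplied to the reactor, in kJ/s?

Q_in = 14.4 kJ/s

Extent of reaction ξ = 0.785 × 1390 = 1091.2 mol/h
Reaction term: ξ·ΔH°_rxn = 1091.2 × 33.9 = 36990 kJ/h
Sensible, feed 160→25 °C: -35654 kJ/h
Outlet flows (mol/h): A 298.85, B 1091.2, H₂O 1091.2
Sensible, products 25→246 °C: 50649 kJ/h
Q = ΔH = 51986 kJ/h = 14.441 kW
Heat supplied = 14.441 kJ/s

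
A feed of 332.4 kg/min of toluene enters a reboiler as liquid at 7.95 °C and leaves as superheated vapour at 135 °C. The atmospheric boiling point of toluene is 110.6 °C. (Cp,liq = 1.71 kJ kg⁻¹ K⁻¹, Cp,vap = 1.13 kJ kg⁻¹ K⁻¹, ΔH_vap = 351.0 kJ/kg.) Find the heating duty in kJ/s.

Q = 3070 kJ/s

liquid 7.95→110.6 °C: 175.53 kJ/kg
vaporisation at 110.6 °C: 351 kJ/kg
vapour 110.6→135 °C: 27.572 kJ/kg
Δh = 175.53 + 351 + 27.572 = 554.1 kJ/kg
Q = ṁ·Δh = 332.4 kg/min × 554.1 kJ/kg = 184180 kJ/min
|Q| = 3069.7 kW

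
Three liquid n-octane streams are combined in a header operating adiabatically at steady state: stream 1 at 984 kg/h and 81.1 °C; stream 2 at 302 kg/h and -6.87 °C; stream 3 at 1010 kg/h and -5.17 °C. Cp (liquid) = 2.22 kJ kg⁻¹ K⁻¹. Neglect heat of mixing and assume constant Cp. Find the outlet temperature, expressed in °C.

Adiabatic, steady state ⇒ Σ ṁᵢCp,ᵢ(T_out − Tᵢ) = 0
Σ ṁᵢCp,ᵢTᵢ = 984×2.22×81.1 + 302×2.22×-6.87 + 1010×2.22×-5.17 = 160960
Σ ṁᵢCp,ᵢ = 984×2.22 + 302×2.22 + 1010×2.22 = 5097.1
T_out = 160960 / 5097.1 = 31.579 °C

T_out = 31.6 °C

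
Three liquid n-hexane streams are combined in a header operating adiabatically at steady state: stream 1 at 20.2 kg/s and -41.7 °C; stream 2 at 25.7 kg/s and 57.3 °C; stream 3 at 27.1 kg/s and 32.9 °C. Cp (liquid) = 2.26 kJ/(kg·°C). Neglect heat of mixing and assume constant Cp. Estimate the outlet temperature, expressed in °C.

Energy balance with Q = 0: Σ ṁᵢCp,ᵢ(T_out − Tᵢ) = 0
T_out = Σ ṁᵢCp,ᵢTᵢ / Σ ṁᵢCp,ᵢ
      = 3439.4 / 164.98 = 20.847 °C

T_out = 20.8 °C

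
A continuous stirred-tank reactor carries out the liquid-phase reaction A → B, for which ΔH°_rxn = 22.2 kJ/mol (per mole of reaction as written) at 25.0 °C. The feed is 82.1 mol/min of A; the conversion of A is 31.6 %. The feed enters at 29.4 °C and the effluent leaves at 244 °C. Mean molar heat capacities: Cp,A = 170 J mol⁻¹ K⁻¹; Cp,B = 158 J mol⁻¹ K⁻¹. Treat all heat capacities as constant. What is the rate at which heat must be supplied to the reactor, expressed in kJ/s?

Extent of reaction ξ = 0.316 × 82.1 = 25.944 mol/min
Reaction term: ξ·ΔH°_rxn = 25.944 × 22.2 = 575.95 kJ/min
Sensible, feed 29.4→25 °C: -61.411 kJ/min
Outlet flows (mol/min): A 56.156, B 25.944
Sensible, products 25→244 °C: 2988.4 kJ/min
Q = ΔH = 3502.9 kJ/min = 58.382 kW
Heat supplied = 58.382 kJ/s

Q_in = 58.4 kJ/s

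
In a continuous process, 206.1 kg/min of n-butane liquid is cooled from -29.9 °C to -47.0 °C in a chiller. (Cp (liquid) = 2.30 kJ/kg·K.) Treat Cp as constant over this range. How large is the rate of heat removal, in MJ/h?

Q = ṁ·Cp·ΔT = 206.1 × 2.30 × (-47.0 − -29.9) = -8105.9 kJ/min
Converting: 8105.9 / 60 s = 135.1 kW
Cooling duty = 486.35 MJ/h

Q_c = 486 MJ/h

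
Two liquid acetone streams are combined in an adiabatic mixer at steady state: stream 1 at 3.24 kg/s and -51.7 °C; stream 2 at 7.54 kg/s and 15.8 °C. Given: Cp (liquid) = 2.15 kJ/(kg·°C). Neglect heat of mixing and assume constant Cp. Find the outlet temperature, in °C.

T_out = -4.49 °C

Adiabatic, steady state ⇒ Σ ṁᵢCp,ᵢ(T_out − Tᵢ) = 0
Σ ṁᵢCp,ᵢTᵢ = 3.24×2.15×-51.7 + 7.54×2.15×15.8 = -104.01
Σ ṁᵢCp,ᵢ = 3.24×2.15 + 7.54×2.15 = 23.177
T_out = -104.01 / 23.177 = -4.4876 °C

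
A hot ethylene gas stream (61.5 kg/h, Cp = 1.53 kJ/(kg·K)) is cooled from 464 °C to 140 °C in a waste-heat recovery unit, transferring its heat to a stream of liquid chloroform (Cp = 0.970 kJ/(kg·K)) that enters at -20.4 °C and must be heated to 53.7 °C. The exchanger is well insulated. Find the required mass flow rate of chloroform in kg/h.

Heat released by hot stream: Q = 61.5 × 1.53 × (464 − 140) = 30487 kJ/h
Energy balance on cold side (adiabatic exchanger): Q = ṁ_c·Cp_c·(T_c,out − T_c,in)
ṁ_c = 30487 / [0.970 × (53.7 − -20.4)] = 424.15 kg/h

ṁ_c = 424 kg/h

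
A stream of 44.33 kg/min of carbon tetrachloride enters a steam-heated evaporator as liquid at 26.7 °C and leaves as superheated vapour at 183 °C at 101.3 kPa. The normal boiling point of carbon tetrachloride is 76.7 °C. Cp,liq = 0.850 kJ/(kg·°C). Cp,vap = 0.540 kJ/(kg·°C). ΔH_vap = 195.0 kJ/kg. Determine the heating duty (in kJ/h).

Q = 784000 kJ/h

liquid 26.7→76.7 °C: 42.5 kJ/kg
vaporisation at 76.7 °C: 195 kJ/kg
vapour 76.7→183 °C: 57.402 kJ/kg
Δh = 42.5 + 195 + 57.402 = 294.9 kJ/kg
Q = ṁ·Δh = 44.33 kg/min × 294.9 kJ/kg = 13073 kJ/min
|Q| = 217.88 kW = 784380 kJ/h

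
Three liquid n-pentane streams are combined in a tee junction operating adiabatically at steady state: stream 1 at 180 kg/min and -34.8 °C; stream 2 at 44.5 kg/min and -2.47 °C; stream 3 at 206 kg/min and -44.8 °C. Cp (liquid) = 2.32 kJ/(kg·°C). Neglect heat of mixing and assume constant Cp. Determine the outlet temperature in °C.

T_out = -36.2 °C

Energy balance with Q = 0: Σ ṁᵢCp,ᵢ(T_out − Tᵢ) = 0
T_out = Σ ṁᵢCp,ᵢTᵢ / Σ ṁᵢCp,ᵢ
      = -36198 / 998.76 = -36.243 °C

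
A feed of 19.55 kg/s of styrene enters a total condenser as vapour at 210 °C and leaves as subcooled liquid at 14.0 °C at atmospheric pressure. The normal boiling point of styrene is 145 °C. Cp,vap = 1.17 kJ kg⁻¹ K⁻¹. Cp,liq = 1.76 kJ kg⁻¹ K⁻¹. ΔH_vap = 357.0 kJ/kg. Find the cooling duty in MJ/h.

vapour 210→145 °C: -76.05 kJ/kg
condensation at 145 °C: -357 kJ/kg
liquid 145→14.0 °C: -230.56 kJ/kg
Δh = -76.05 + -357 + -230.56 = -663.61 kJ/kg
Q = ṁ·Δh = 19.55 kg/s × -663.61 kJ/kg = -12974 kJ/s
|Q| = 12974 kW = 46705 MJ/h

Q_c = 46700 MJ/h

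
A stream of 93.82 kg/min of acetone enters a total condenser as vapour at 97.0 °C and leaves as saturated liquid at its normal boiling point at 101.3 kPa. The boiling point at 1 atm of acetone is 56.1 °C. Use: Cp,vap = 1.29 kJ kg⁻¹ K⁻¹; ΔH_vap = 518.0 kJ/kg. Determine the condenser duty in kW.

vapour 97.0→56.1 °C: -52.761 kJ/kg
condensation at 56.1 °C: -518 kJ/kg
Δh = -52.761 + -518 = -570.76 kJ/kg
Q = ṁ·Δh = 93.82 kg/min × -570.76 kJ/kg = -53549 kJ/min
|Q| = 892.48 kW

Q_c = 892 kW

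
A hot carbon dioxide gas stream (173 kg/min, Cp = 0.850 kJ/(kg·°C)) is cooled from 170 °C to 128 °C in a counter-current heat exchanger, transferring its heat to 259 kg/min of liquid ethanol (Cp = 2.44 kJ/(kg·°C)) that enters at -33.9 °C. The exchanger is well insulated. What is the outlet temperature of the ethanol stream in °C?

T_c,out = -24.1 °C

Heat released by hot stream: Q = 173 × 0.850 × (170 − 128) = 6176.1 kJ/min
Energy balance on cold side (adiabatic exchanger): Q = ṁ_c·Cp_c·(T_c,out − T_c,in)
T_c,out = -33.9 + 6176.1/(259 × 2.44) = -24.127 °C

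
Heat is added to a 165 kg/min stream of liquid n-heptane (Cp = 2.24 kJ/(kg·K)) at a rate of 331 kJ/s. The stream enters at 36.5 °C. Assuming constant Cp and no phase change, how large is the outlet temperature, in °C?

T_out = 90.2 °C

Q = 331 kJ/s = 19860 kJ/min
ΔT = Q/(ṁ·Cp) = 19860/(165×2.24) = 53.734 K
T_out = 36.5 + 53.734 = 90.234 °C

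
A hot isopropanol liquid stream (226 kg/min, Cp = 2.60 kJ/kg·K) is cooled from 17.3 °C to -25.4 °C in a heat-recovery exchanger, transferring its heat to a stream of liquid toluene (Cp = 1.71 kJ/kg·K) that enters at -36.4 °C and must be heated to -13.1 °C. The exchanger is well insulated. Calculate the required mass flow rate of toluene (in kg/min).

Heat released by hot stream: Q = 226 × 2.60 × (17.3 − -25.4) = 25091 kJ/min
Energy balance on cold side (adiabatic exchanger): Q = ṁ_c·Cp_c·(T_c,out − T_c,in)
ṁ_c = 25091 / [1.71 × (-13.1 − -36.4)] = 629.73 kg/min

ṁ_c = 630 kg/min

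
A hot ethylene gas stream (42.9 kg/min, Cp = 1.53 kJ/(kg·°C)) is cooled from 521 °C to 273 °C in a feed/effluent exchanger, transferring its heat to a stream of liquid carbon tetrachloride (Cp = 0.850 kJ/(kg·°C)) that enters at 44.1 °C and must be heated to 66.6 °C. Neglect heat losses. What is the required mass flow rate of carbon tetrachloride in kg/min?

Heat released by hot stream: Q = 42.9 × 1.53 × (521 − 273) = 16278 kJ/min
Energy balance on cold side (adiabatic exchanger): Q = ṁ_c·Cp_c·(T_c,out − T_c,in)
ṁ_c = 16278 / [0.850 × (66.6 − 44.1)] = 851.14 kg/min

ṁ_c = 851 kg/min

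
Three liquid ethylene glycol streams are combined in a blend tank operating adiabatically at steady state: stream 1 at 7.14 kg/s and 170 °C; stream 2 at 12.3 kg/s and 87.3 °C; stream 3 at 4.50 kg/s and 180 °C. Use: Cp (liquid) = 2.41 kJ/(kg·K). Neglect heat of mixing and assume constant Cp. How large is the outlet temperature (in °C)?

Energy balance with Q = 0: Σ ṁᵢCp,ᵢ(T_out − Tᵢ) = 0
Σ ṁᵢCp,ᵢTᵢ = 7.14×2.41×170 + 12.3×2.41×87.3 + 4.50×2.41×180 = 7465.2
Σ ṁᵢCp,ᵢ = 7.14×2.41 + 12.3×2.41 + 4.50×2.41 = 57.695
T_out = 7465.2 / 57.695 = 129.39 °C

T_out = 129 °C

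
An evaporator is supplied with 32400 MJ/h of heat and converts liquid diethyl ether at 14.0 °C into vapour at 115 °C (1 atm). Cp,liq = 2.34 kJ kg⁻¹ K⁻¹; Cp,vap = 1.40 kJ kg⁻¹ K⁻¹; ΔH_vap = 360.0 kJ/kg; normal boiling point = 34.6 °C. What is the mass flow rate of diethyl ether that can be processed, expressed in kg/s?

Δh = 2.34×(34.6−14.0) + 360.0 + 1.40×(115−34.6) = 520.76 kJ/kg
Q = 32400 MJ/h = 9000 kJ/s = 9000 kJ/s
ṁ = Q/Δh = 9000 / 520.76 = 17.282 kg/s

ṁ = 17.3 kg/s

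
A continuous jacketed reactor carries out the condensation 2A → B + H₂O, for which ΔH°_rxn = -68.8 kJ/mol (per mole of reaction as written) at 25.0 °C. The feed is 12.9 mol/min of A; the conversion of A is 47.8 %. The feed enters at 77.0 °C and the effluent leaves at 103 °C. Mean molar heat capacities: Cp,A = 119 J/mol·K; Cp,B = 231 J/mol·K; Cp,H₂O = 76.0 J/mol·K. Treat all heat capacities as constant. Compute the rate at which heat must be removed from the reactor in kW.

Extent of reaction ξ = 0.478 × 12.9 / 2 = 3.0831 mol/min
Reaction term: ξ·ΔH°_rxn = 3.0831 × -68.8 = -212.12 kJ/min
Sensible, feed 77.0→25 °C: -79.825 kJ/min
Outlet flows (mol/min): A 6.7338, B 3.0831, H₂O 3.0831
Sensible, products 25→103 °C: 136.33 kJ/min
Q = ΔH = -155.61 kJ/min = -2.5935 kW
Heat removed = 2.5935 kW

Q_out = 2.59 kW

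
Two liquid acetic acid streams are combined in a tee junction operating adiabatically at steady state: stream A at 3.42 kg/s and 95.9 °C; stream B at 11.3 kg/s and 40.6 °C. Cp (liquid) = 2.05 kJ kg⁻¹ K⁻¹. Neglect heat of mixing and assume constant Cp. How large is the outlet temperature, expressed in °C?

No heat crosses the boundary, so H_out = H_in.
Σ ṁᵢCp,ᵢTᵢ = 3.42×2.05×95.9 + 11.3×2.05×40.6 = 1612.9
Σ ṁᵢCp,ᵢ = 3.42×2.05 + 11.3×2.05 = 30.176
T_out = 1612.9 / 30.176 = 53.448 °C

T_out = 53.4 °C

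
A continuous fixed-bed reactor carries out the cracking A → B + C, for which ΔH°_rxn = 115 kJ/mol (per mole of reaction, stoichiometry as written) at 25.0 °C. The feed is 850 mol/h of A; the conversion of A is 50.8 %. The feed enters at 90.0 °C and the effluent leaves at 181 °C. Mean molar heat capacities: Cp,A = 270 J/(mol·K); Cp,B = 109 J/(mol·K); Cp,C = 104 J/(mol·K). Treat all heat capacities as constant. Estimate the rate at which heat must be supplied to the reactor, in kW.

Extent of reaction ξ = 0.508 × 850 = 431.8 mol/h
Reaction term: ξ·ΔH°_rxn = 431.8 × 115 = 49657 kJ/h
Sensible, feed 90.0→25 °C: -14918 kJ/h
Outlet flows (mol/h): A 418.2, B 431.8, C 431.8
Sensible, products 25→181 °C: 31962 kJ/h
Q = ΔH = 66702 kJ/h = 18.528 kW
Heat supplied = 18.528 kW

Q_in = 18.5 kW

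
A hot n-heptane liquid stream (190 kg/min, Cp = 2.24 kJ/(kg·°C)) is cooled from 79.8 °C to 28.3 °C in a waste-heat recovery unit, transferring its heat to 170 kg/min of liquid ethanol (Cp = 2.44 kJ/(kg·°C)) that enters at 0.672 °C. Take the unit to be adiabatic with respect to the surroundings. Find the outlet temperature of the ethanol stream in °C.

Heat released by hot stream: Q = 190 × 2.24 × (79.8 − 28.3) = 21918 kJ/min
Energy balance on cold side (adiabatic exchanger): Q = ṁ_c·Cp_c·(T_c,out − T_c,in)
T_c,out = 0.672 + 21918/(170 × 2.44) = 53.513 °C

T_c,out = 53.5 °C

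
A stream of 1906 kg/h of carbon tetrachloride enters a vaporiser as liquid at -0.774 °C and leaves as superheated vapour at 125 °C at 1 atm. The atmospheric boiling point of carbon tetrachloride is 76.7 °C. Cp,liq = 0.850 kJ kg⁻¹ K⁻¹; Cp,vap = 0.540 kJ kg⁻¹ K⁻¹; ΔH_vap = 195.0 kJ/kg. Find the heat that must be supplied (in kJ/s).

liquid -0.774→76.7 °C: 65.853 kJ/kg
vaporisation at 76.7 °C: 195 kJ/kg
vapour 76.7→125 °C: 26.082 kJ/kg
Δh = 65.853 + 195 + 26.082 = 286.93 kJ/kg
Q = ṁ·Δh = 1906 kg/h × 286.93 kJ/kg = 546900 kJ/h
|Q| = 151.92 kW

Q = 152 kJ/s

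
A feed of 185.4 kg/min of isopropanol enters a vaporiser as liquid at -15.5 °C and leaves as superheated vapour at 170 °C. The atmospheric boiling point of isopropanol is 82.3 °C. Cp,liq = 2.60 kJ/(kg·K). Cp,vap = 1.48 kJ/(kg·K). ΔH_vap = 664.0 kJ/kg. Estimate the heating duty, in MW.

Q = 3.24 MW

liquid -15.5→82.3 °C: 254.28 kJ/kg
vaporisation at 82.3 °C: 664 kJ/kg
vapour 82.3→170 °C: 129.8 kJ/kg
Δh = 254.28 + 664 + 129.8 = 1048.1 kJ/kg
Q = ṁ·Δh = 185.4 kg/min × 1048.1 kJ/kg = 194310 kJ/min
|Q| = 3238.6 kW = 3.2386 MW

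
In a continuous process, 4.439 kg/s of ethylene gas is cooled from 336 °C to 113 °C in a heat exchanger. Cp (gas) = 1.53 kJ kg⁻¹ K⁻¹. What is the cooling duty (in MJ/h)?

Q = ṁ·Cp·ΔT = 4.439 × 1.53 × (113 − 336) = -1514.5 kJ/s
Cooling duty = 5452.4 MJ/h

Q_c = 5450 MJ/h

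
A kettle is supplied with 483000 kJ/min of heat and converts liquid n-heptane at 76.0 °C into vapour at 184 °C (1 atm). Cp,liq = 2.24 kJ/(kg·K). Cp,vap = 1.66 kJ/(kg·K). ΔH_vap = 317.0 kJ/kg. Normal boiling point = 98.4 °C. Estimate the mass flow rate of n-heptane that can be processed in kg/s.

ṁ = 15.8 kg/s

Δh = 2.24×(98.4−76.0) + 317.0 + 1.66×(184−98.4) = 509.27 kJ/kg
Q = 483000 kJ/min = 8050 kJ/s = 8050 kJ/s
ṁ = Q/Δh = 8050 / 509.27 = 15.807 kg/s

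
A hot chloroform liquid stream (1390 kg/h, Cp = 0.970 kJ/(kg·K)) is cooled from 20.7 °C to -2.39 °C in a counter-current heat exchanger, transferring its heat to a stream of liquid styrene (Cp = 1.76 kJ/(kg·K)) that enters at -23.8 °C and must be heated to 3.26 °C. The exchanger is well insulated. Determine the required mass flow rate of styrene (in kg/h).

Heat released by hot stream: Q = 1390 × 0.970 × (20.7 − -2.39) = 31132 kJ/h
Energy balance on cold side (adiabatic exchanger): Q = ṁ_c·Cp_c·(T_c,out − T_c,in)
ṁ_c = 31132 / [1.76 × (3.26 − -23.8)] = 653.69 kg/h

ṁ_c = 654 kg/h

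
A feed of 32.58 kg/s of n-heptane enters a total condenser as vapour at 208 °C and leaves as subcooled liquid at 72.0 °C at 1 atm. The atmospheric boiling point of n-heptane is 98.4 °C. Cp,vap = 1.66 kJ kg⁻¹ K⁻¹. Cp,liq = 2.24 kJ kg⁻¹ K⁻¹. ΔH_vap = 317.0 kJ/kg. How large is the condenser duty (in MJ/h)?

Q_c = 65500 MJ/h

vapour 208→98.4 °C: -181.94 kJ/kg
condensation at 98.4 °C: -317 kJ/kg
liquid 98.4→72.0 °C: -59.136 kJ/kg
Δh = -181.94 + -317 + -59.136 = -558.07 kJ/kg
Q = ṁ·Δh = 32.58 kg/s × -558.07 kJ/kg = -18182 kJ/s
|Q| = 18182 kW = 65455 MJ/h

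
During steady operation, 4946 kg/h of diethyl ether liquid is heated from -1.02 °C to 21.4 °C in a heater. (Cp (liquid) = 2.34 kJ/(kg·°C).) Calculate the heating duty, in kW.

Q = ṁ·Cp·ΔT = 4946 × 2.34 × (21.4 − -1.02) = 259480 kJ/h
Converting: 259480 / 3600 s = 72.078 kW

Q = 72.1 kW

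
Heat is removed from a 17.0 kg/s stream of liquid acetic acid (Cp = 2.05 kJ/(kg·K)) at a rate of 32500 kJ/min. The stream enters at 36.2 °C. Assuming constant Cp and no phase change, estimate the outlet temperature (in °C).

T_out = 20.7 °C

Q = 32500 kJ/min = 541.67 kJ/s
ΔT = Q/(ṁ·Cp) = 541.67/(17.0×2.05) = 15.543 K
T_out = 36.2 − 15.543 = 20.657 °C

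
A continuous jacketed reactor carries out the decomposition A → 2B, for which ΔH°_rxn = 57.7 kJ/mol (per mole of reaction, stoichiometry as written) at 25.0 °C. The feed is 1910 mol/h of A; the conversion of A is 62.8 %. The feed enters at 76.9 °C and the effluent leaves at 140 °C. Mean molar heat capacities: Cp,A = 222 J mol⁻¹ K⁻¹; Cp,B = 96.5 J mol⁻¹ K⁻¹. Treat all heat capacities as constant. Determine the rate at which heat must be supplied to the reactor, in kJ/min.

Extent of reaction ξ = 0.628 × 1910 = 1199.5 mol/h
Reaction term: ξ·ΔH°_rxn = 1199.5 × 57.7 = 69210 kJ/h
Sensible, feed 76.9→25 °C: -22007 kJ/h
Outlet flows (mol/h): A 710.52, B 2399
Sensible, products 25→140 °C: 44762 kJ/h
Q = ΔH = 91965 kJ/h = 25.546 kW
Heat supplied = 1532.8 kJ/min

Q_in = 1530 kJ/min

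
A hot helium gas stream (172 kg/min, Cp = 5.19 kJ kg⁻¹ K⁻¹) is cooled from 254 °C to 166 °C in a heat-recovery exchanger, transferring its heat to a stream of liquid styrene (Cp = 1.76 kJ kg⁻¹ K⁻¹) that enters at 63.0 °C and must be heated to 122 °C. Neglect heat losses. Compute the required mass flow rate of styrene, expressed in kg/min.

ṁ_c = 757 kg/min

Heat released by hot stream: Q = 172 × 5.19 × (254 − 166) = 78556 kJ/min
Energy balance on cold side (adiabatic exchanger): Q = ṁ_c·Cp_c·(T_c,out − T_c,in)
ṁ_c = 78556 / [1.76 × (122 − 63.0)] = 756.51 kg/min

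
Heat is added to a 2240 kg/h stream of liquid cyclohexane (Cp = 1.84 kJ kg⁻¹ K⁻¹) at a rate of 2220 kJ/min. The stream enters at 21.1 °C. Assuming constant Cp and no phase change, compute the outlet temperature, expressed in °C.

T_out = 53.4 °C

Q = 2220 kJ/min = 133200 kJ/h
ΔT = Q/(ṁ·Cp) = 133200/(2240×1.84) = 32.318 K
T_out = 21.1 + 32.318 = 53.418 °C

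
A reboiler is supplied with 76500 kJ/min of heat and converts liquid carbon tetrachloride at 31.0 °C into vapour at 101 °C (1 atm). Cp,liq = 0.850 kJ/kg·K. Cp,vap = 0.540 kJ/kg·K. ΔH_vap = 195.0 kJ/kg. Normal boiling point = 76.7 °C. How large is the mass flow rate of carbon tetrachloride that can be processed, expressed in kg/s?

Δh = 0.850×(76.7−31.0) + 195.0 + 0.540×(101−76.7) = 246.97 kJ/kg
Q = 76500 kJ/min = 1275 kJ/s = 1275 kJ/s
ṁ = Q/Δh = 1275 / 246.97 = 5.1626 kg/s

ṁ = 5.16 kg/s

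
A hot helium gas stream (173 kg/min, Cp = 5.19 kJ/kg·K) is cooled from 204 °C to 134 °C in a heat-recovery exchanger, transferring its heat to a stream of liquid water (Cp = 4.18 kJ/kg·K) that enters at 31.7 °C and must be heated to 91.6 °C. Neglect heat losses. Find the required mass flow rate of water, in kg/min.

Heat released by hot stream: Q = 173 × 5.19 × (204 − 134) = 62851 kJ/min
Energy balance on cold side (adiabatic exchanger): Q = ṁ_c·Cp_c·(T_c,out − T_c,in)
ṁ_c = 62851 / [4.18 × (91.6 − 31.7)] = 251.02 kg/min

ṁ_c = 251 kg/min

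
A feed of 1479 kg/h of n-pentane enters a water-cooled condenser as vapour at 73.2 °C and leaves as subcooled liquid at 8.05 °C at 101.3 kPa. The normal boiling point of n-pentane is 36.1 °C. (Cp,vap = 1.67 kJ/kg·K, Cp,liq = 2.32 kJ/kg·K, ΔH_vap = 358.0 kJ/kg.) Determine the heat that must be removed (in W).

vapour 73.2→36.1 °C: -61.957 kJ/kg
condensation at 36.1 °C: -358 kJ/kg
liquid 36.1→8.05 °C: -65.076 kJ/kg
Δh = -61.957 + -358 + -65.076 = -485.03 kJ/kg
Q = ṁ·Δh = 1479 kg/h × -485.03 kJ/kg = -717360 kJ/h
|Q| = 199.27 kW = 199270 W

Q_c = 199000 W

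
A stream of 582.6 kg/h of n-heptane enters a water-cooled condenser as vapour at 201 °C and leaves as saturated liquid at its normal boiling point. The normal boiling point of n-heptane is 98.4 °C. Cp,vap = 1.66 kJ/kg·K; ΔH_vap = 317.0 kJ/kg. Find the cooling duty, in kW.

vapour 201→98.4 °C: -170.32 kJ/kg
condensation at 98.4 °C: -317 kJ/kg
Δh = -170.32 + -317 = -487.32 kJ/kg
Q = ṁ·Δh = 582.6 kg/h × -487.32 kJ/kg = -283910 kJ/h
|Q| = 78.864 kW

Q_c = 78.9 kW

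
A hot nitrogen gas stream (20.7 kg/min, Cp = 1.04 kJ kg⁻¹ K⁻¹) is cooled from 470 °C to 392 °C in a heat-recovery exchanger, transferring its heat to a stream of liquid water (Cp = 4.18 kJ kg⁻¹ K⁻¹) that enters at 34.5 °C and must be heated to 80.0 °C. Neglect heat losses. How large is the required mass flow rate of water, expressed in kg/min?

ṁ_c = 8.83 kg/min

Heat released by hot stream: Q = 20.7 × 1.04 × (470 − 392) = 1679.2 kJ/min
Energy balance on cold side (adiabatic exchanger): Q = ṁ_c·Cp_c·(T_c,out − T_c,in)
ṁ_c = 1679.2 / [4.18 × (80.0 − 34.5)] = 8.829 kg/min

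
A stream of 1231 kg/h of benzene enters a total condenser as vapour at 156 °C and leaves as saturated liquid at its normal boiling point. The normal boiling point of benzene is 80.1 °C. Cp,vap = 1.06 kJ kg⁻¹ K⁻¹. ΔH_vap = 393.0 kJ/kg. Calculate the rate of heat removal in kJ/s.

vapour 156→80.1 °C: -80.454 kJ/kg
condensation at 80.1 °C: -393 kJ/kg
Δh = -80.454 + -393 = -473.45 kJ/kg
Q = ṁ·Δh = 1231 kg/h × -473.45 kJ/kg = -582820 kJ/h
|Q| = 161.89 kW

Q_c = 162 kJ/s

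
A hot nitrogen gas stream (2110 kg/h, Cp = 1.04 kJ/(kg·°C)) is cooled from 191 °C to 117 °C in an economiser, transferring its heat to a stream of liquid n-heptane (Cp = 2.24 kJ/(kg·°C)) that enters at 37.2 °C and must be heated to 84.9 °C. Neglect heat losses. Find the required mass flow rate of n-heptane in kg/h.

ṁ_c = 1520 kg/h

Heat released by hot stream: Q = 2110 × 1.04 × (191 − 117) = 162390 kJ/h
Energy balance on cold side (adiabatic exchanger): Q = ṁ_c·Cp_c·(T_c,out − T_c,in)
ṁ_c = 162390 / [2.24 × (84.9 − 37.2)] = 1519.8 kg/h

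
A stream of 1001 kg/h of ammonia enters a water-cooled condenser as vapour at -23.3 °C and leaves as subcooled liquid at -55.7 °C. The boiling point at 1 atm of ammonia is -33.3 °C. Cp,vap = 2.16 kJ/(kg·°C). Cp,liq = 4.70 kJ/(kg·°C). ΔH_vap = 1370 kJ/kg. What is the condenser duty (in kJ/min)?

Q_c = 25000 kJ/min

vapour -23.3→-33.3 °C: -21.6 kJ/kg
condensation at -33.3 °C: -1370 kJ/kg
liquid -33.3→-55.7 °C: -105.28 kJ/kg
Δh = -21.6 + -1370 + -105.28 = -1496.9 kJ/kg
Q = ṁ·Δh = 1001 kg/h × -1496.9 kJ/kg = -1.4984e+06 kJ/h
|Q| = 416.22 kW = 24973 kJ/min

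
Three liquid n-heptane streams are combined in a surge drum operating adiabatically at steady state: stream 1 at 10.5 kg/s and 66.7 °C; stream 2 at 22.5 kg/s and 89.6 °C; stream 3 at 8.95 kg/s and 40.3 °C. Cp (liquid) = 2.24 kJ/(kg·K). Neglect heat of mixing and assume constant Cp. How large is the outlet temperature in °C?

T_out = 73.4 °C

No heat crosses the boundary, so H_out = H_in.
T_out = Σ ṁᵢCp,ᵢTᵢ / Σ ṁᵢCp,ᵢ
      = 6892.6 / 93.968 = 73.35 °C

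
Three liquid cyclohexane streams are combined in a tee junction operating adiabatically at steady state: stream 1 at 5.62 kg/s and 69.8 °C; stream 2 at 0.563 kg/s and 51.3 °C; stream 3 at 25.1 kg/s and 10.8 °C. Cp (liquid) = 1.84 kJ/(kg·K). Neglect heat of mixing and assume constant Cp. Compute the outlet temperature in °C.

Energy balance with Q = 0: Σ ṁᵢCp,ᵢ(T_out − Tᵢ) = 0
T_out = Σ ṁᵢCp,ᵢTᵢ / Σ ṁᵢCp,ᵢ
      = 1273.7 / 57.561 = 22.128 °C

T_out = 22.1 °C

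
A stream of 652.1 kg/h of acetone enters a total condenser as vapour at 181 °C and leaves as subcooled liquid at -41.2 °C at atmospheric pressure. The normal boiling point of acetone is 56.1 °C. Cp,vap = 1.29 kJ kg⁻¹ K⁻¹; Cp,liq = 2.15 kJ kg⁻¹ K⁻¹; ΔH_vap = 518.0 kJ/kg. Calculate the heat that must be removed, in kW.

Q_c = 161 kW

vapour 181→56.1 °C: -161.12 kJ/kg
condensation at 56.1 °C: -518 kJ/kg
liquid 56.1→-41.2 °C: -209.2 kJ/kg
Δh = -161.12 + -518 + -209.2 = -888.32 kJ/kg
Q = ṁ·Δh = 652.1 kg/h × -888.32 kJ/kg = -579270 kJ/h
|Q| = 160.91 kW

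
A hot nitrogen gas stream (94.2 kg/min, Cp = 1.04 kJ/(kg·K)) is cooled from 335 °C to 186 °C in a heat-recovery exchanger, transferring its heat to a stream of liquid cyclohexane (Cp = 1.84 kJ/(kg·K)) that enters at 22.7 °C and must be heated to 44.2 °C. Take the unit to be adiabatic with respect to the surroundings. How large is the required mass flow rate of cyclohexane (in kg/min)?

Heat released by hot stream: Q = 94.2 × 1.04 × (335 − 186) = 14597 kJ/min
Energy balance on cold side (adiabatic exchanger): Q = ṁ_c·Cp_c·(T_c,out − T_c,in)
ṁ_c = 14597 / [1.84 × (44.2 − 22.7)] = 368.99 kg/min

ṁ_c = 369 kg/min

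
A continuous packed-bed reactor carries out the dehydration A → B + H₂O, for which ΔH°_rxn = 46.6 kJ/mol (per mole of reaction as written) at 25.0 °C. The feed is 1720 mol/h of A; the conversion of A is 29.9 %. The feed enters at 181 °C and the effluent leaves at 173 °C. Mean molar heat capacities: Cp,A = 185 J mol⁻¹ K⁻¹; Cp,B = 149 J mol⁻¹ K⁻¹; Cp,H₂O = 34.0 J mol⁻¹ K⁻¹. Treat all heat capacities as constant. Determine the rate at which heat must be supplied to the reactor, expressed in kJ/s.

Extent of reaction ξ = 0.299 × 1720 = 514.28 mol/h
Reaction term: ξ·ΔH°_rxn = 514.28 × 46.6 = 23965 kJ/h
Sensible, feed 181→25 °C: -49639 kJ/h
Outlet flows (mol/h): A 1205.7, B 514.28, H₂O 514.28
Sensible, products 25→173 °C: 46941 kJ/h
Q = ΔH = 21268 kJ/h = 5.9077 kW
Heat supplied = 5.9077 kJ/s

Q_in = 5.91 kJ/s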